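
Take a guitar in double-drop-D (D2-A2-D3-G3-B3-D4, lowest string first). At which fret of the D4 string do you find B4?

9

B4 is 9 semitones above the open D4 (D–D#–E–F–F#–G–G#–A–A#–B), so it sits at fret 9.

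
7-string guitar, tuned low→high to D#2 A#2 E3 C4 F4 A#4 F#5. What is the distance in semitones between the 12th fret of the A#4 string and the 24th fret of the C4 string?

2 semitones

A#4 at fret 12 → A#5 (MIDI 82); C4 at fret 24 → C6 (MIDI 84).
82 − 84 = -2, so the two pitches are 2 semitones apart, with C6 the higher.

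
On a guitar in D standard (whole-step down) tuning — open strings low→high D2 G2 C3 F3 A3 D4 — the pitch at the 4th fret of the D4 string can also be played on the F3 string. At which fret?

D4 at fret 4 is D4 + 4 semitones = F#4.
The open F3 string is 9 semitones below the open D4, so the same pitch on the F3 string lies at fret 4 + 9 = 13.

13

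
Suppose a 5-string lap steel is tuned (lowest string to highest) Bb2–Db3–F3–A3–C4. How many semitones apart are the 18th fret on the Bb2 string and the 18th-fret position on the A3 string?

11 semitones

Bb2 at fret 18 → E4 (MIDI 64); A3 at fret 18 → Eb5 (MIDI 75).
64 − 75 = -11, so the two pitches are 11 semitones apart, with Eb5 the higher.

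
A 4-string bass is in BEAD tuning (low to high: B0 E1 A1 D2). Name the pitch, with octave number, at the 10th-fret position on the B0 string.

A1

The open B0 string plus 10 semitones: B–C–C#–D–…–G–G#–A.
The walk passes from B into C once, so the octave number goes from 0 to 1.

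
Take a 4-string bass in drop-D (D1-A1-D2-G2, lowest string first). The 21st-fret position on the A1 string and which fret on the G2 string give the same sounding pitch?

Fret 21 on A1 is MIDI 33 + 21 = 54 (F♯3). On the G2 string (open MIDI 43), that pitch is 54 − 43 = fret 11.

11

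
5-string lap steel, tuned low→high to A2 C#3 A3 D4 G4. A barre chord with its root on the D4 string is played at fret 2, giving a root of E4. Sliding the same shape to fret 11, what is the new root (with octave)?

C#5

Moving from fret 2 to fret 11 shifts the root by 9 semitones.
E4 up 9 semitones is C#5.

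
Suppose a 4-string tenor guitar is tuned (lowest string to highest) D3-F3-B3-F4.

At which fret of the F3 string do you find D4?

D4 is 9 semitones above the open F3 (F–Gb–G–Ab–A–Bb–B–C–Db–D), so it sits at fret 9.

9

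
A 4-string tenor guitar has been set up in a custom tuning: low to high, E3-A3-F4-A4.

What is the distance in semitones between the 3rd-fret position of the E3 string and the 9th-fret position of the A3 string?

11 semitones

E3 at fret 3 → G3 (MIDI 55); A3 at fret 9 → F♯4 (MIDI 66).
55 − 66 = -11, so the two pitches are 11 semitones apart, with F♯4 the higher.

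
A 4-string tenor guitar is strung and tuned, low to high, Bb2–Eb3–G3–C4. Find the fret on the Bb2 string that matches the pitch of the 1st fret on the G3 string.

G3 at fret 1 is G3 + 1 semitone = Ab3.
The open Bb2 string is 9 semitones below the open G3, so the same pitch on the Bb2 string lies at fret 1 + 9 = 10.

10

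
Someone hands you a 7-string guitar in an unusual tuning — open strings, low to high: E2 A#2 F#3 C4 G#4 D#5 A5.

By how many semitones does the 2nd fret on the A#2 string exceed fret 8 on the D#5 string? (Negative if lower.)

-35 semitones

A#2 at fret 2 → C3 (MIDI 48); D#5 at fret 8 → B5 (MIDI 83).
48 − 83 = -35, so the two pitches are 35 semitones apart.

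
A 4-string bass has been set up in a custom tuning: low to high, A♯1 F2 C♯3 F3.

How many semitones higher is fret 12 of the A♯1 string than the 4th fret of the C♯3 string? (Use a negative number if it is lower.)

A♯1 at fret 12 → A♯2 (MIDI 46); C♯3 at fret 4 → F3 (MIDI 53).
46 − 53 = -7, so the two pitches are 7 semitones apart.

-7 semitones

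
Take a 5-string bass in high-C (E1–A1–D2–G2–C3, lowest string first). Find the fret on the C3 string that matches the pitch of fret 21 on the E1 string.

1

Fret 21 on E1 is MIDI 28 + 21 = 49 (C#3). On the C3 string (open MIDI 48), that pitch is 49 − 48 = fret 1.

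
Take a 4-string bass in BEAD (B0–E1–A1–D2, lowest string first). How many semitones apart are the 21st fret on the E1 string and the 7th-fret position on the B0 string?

19 semitones

E1 at fret 21 → C#3 (MIDI 49); B0 at fret 7 → F#1 (MIDI 30).
49 − 30 = 19, so the two pitches are 19 semitones apart, with C#3 the higher.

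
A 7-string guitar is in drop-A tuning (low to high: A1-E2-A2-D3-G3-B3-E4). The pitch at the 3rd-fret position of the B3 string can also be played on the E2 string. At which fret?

22

Fret 3 on B3 is MIDI 59 + 3 = 62 (D4). On the E2 string (open MIDI 40), that pitch is 62 − 40 = fret 22.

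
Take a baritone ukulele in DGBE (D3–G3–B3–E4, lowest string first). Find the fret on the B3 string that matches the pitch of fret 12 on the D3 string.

D3 at fret 12 is D3 + 12 semitones = D4.
The open B3 string is 9 semitones above the open D3, so the same pitch on the B3 string lies at fret 12 − 9 = 3.

3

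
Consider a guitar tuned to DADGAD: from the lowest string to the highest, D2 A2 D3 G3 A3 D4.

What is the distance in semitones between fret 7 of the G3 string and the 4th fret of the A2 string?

13 semitones

G3 at fret 7 → D4 (MIDI 62); A2 at fret 4 → C#3 (MIDI 49).
62 − 49 = 13, so the two pitches are 13 semitones apart, with D4 the higher.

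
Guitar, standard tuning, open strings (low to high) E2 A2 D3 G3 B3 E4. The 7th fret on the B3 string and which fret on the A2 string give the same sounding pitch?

B3 at fret 7 is B3 + 7 semitones = F#4.
The open A2 string is 14 semitones below the open B3, so the same pitch on the A2 string lies at fret 7 + 14 = 21.

21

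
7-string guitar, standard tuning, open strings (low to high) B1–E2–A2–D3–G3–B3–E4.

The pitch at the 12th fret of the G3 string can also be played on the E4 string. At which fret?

3

G3 at fret 12 is G3 + 12 semitones = G4.
The open E4 string is 9 semitones above the open G3, so the same pitch on the E4 string lies at fret 12 − 9 = 3.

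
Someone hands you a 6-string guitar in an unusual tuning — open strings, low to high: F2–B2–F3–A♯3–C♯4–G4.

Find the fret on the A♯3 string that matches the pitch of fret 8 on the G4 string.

17

G4 at fret 8 is G4 + 8 semitones = D♯5.
The open A♯3 string is 9 semitones below the open G4, so the same pitch on the A♯3 string lies at fret 8 + 9 = 17.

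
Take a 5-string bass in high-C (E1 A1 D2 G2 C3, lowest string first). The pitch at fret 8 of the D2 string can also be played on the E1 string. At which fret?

18

Fret 8 on D2 is MIDI 38 + 8 = 46 (A#2). On the E1 string (open MIDI 28), that pitch is 46 − 28 = fret 18.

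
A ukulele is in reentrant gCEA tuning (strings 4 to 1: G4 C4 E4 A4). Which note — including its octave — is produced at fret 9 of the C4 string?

A4

Each fret is one semitone, so C4 + 9 = A4.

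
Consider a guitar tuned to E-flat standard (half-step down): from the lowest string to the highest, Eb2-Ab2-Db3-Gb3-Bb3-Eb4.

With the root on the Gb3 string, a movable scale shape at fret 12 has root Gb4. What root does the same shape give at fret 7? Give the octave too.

Db4

Moving from fret 12 to fret 7 shifts the root by -5 semitones.
Gb4 down 5 semitones is Db4.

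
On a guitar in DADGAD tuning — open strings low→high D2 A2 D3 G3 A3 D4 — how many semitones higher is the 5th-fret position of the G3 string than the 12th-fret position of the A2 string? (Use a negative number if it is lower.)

3 semitones

G3 at fret 5 → C4 (MIDI 60); A2 at fret 12 → A3 (MIDI 57).
60 − 57 = 3, so the two pitches are 3 semitones apart.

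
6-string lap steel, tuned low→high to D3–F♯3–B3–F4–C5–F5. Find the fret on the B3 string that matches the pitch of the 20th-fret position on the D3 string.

Fret 20 on D3 is MIDI 50 + 20 = 70 (A♯4). On the B3 string (open MIDI 59), that pitch is 70 − 59 = fret 11.

11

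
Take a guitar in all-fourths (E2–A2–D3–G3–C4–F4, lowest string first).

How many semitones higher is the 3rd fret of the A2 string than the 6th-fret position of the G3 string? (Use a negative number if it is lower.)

A2 at fret 3 → C3 (MIDI 48); G3 at fret 6 → C#4 (MIDI 61).
48 − 61 = -13, so the two pitches are 13 semitones apart.

-13 semitones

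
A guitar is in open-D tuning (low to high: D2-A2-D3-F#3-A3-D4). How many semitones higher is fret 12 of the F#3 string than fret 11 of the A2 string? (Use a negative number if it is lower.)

10 semitones

F#3 at fret 12 → F#4 (MIDI 66); A2 at fret 11 → G#3 (MIDI 56).
66 − 56 = 10, so the two pitches are 10 semitones apart.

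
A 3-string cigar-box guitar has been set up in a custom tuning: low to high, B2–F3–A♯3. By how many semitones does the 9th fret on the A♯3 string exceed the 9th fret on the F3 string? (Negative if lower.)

A♯3 at fret 9 → G4 (MIDI 67); F3 at fret 9 → D4 (MIDI 62).
67 − 62 = 5, so the two pitches are 5 semitones apart.

5 semitones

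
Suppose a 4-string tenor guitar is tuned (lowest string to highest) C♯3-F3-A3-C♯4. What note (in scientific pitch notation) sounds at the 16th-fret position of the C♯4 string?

F5

The open C♯4 string plus 16 semitones: C#–D–D#–E–…–D#–E–F.
The walk passes from B into C once, so the octave number goes from 4 to 5.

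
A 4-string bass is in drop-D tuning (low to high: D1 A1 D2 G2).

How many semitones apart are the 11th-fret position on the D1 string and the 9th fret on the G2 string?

D1 at fret 11 → C♯2 (MIDI 37); G2 at fret 9 → E3 (MIDI 52).
37 − 52 = -15, so the two pitches are 15 semitones apart, with E3 the higher.

15 semitones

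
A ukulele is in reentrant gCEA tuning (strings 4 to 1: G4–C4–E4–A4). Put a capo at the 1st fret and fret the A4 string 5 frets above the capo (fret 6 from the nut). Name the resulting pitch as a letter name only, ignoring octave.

The capo raises the open A4 by 1 semitone to A♯4; fretting 5 more gives A4 + 1 + 5 = A4 + 6 semitones, landing on D♯.

D♯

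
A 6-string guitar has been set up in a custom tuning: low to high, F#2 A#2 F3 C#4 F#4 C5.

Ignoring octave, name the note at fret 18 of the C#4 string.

G

The open C#4 string plus 18 semitones: C#–D–D#–E–…–F–F#–G.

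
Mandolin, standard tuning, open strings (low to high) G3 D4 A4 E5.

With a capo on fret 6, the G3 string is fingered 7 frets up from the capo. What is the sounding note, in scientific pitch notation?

G#4

The capo raises the open G3 by 6 semitones to C#4; fretting 7 more gives G3 + 6 + 7 = G3 + 13 semitones = G#4.
(Also written Ab.)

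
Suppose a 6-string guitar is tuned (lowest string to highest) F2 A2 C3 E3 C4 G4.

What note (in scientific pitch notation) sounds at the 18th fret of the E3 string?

E3 is MIDI 52. Adding 18 gives 70, which is B♭4.

B♭4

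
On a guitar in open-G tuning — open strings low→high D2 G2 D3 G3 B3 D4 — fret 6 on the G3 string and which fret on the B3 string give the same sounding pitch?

G3 at fret 6 is G3 + 6 semitones = C♯4.
The open B3 string is 4 semitones above the open G3, so the same pitch on the B3 string lies at fret 6 − 4 = 2.

2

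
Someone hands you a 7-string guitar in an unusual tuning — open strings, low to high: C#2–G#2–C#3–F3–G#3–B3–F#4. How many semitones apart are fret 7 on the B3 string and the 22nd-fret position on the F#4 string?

B3 at fret 7 → F#4 (MIDI 66); F#4 at fret 22 → E6 (MIDI 88).
66 − 88 = -22, so the two pitches are 22 semitones apart, with E6 the higher.

22 semitones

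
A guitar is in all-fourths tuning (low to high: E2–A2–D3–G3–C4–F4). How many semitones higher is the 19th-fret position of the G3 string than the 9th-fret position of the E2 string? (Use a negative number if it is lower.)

25 semitones

G3 at fret 19 → D5 (MIDI 74); E2 at fret 9 → C#3 (MIDI 49).
74 − 49 = 25, so the two pitches are 25 semitones apart.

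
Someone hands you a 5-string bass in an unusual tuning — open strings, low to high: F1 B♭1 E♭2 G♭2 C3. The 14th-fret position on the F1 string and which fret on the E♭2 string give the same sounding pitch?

F1 at fret 14 is F1 + 14 semitones = G2.
The open E♭2 string is 10 semitones above the open F1, so the same pitch on the E♭2 string lies at fret 14 − 10 = 4.

4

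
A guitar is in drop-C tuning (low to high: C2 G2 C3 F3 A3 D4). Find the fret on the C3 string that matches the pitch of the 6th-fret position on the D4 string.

Fret 6 on D4 is MIDI 62 + 6 = 68 (G♯4). On the C3 string (open MIDI 48), that pitch is 68 − 48 = fret 20.

20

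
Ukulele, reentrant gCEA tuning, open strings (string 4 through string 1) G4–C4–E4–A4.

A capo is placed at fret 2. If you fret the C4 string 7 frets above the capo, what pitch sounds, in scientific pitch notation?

The capo raises the open C4 by 2 semitones to D4; fretting 7 more gives C4 + 2 + 7 = C4 + 9 semitones = A4.

A4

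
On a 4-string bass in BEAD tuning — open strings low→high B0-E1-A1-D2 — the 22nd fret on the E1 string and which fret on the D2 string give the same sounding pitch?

Fret 22 on E1 is MIDI 28 + 22 = 50 (D3). On the D2 string (open MIDI 38), that pitch is 50 − 38 = fret 12.

12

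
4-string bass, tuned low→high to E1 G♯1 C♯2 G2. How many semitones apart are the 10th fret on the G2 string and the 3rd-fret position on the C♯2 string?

13 semitones

G2 at fret 10 → F3 (MIDI 53); C♯2 at fret 3 → E2 (MIDI 40).
53 − 40 = 13, so the two pitches are 13 semitones apart, with F3 the higher.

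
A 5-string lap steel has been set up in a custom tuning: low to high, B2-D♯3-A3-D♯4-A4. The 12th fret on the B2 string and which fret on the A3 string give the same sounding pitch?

2

B2 at fret 12 is B2 + 12 semitones = B3.
The open A3 string is 10 semitones above the open B2, so the same pitch on the A3 string lies at fret 12 − 10 = 2.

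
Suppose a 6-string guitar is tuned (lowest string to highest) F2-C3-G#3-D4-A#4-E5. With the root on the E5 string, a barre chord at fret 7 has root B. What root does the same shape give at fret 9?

C#

Moving from fret 7 to fret 9 shifts the root by 2 semitones.
B up 2 semitones is C#.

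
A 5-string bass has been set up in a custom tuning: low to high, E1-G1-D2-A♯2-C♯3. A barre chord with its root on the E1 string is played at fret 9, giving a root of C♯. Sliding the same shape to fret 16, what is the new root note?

G♯

Moving from fret 9 to fret 16 shifts the root by 7 semitones.
C♯ up 7 semitones is G♯.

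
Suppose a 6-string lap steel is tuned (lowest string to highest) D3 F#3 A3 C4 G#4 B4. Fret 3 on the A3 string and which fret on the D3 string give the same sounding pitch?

Fret 3 on A3 is MIDI 57 + 3 = 60 (C4). On the D3 string (open MIDI 50), that pitch is 60 − 50 = fret 10.

10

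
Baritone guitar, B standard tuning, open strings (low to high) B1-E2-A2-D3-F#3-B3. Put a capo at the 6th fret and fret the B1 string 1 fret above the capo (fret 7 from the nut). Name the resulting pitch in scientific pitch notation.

F#2

The capo raises the open B1 by 6 semitones to F2; fretting 1 more gives B1 + 6 + 1 = B1 + 7 semitones = F#2.
(Also written Gb.)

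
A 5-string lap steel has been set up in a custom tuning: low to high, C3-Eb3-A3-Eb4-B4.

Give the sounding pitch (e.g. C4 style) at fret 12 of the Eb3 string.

The open Eb3 string plus 12 semitones: Eb–E–F–Gb–…–Db–D–Eb.
The walk passes from B into C once, so the octave number goes from 3 to 4.

Eb4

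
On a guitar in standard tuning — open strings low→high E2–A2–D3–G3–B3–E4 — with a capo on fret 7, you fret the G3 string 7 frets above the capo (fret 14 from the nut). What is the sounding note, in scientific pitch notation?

The capo raises the open G3 by 7 semitones to D4; fretting 7 more gives G3 + 7 + 7 = G3 + 14 semitones = A4.

A4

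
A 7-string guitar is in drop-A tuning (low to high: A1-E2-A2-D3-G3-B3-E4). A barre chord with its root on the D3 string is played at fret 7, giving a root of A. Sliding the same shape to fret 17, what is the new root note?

G

Moving from fret 7 to fret 17 shifts the root by 10 semitones.
A up 10 semitones is G.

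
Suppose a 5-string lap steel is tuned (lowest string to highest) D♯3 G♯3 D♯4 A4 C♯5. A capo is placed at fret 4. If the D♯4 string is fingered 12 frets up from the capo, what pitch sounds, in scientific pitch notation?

G5

The capo raises the open D♯4 by 4 semitones to G4; fretting 12 more gives D♯4 + 4 + 12 = D♯4 + 16 semitones = G5.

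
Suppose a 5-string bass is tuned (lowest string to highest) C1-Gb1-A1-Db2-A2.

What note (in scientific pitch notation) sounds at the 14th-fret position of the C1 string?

The open C1 string plus 14 semitones: C–Db–D–Eb–…–C–Db–D.
The walk passes from B into C once, so the octave number goes from 1 to 2.

D2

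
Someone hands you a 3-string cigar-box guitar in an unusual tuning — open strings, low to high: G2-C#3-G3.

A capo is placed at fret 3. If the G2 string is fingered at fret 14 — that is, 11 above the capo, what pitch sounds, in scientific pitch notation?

A3

The capo raises the open G2 by 3 semitones to A#2; fretting 11 more gives G2 + 3 + 11 = G2 + 14 semitones = A3.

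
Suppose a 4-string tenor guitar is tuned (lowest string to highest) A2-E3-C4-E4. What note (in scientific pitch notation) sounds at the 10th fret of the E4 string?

The open E4 string plus 10 semitones: E–F–F#–G–…–C–C#–D.
The walk passes from B into C once, so the octave number goes from 4 to 5.

D5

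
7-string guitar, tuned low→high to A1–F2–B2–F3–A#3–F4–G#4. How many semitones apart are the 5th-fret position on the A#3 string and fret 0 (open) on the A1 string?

30 semitones

A#3 at fret 5 → D#4 (MIDI 63); A1 at fret 0 → A1 (MIDI 33).
63 − 33 = 30, so the two pitches are 30 semitones apart, with D#4 the higher.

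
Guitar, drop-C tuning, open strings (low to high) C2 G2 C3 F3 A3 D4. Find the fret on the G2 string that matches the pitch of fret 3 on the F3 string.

13

Fret 3 on F3 is MIDI 53 + 3 = 56 (G♯3). On the G2 string (open MIDI 43), that pitch is 56 − 43 = fret 13.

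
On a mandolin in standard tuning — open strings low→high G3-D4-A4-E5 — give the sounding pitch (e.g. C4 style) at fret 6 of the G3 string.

Each fret is one semitone, so G3 + 6 = C♯4.
(Equivalently spelled D♭4.)

C♯4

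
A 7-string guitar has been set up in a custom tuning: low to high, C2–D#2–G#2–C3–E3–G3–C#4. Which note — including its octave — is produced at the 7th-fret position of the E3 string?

The open E3 string plus 7 semitones: E–F–F#–G–G#–A–A#–B.
No B→C boundary is crossed, so the octave stays at 3.

B3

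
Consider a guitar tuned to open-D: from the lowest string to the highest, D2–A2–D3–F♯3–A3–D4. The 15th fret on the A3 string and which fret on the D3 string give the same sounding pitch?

A3 at fret 15 is A3 + 15 semitones = C5.
The open D3 string is 7 semitones below the open A3, so the same pitch on the D3 string lies at fret 15 + 7 = 22.

22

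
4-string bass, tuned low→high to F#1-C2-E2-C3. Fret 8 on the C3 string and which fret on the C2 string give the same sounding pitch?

20

Fret 8 on C3 is MIDI 48 + 8 = 56 (G#3). On the C2 string (open MIDI 36), that pitch is 56 − 36 = fret 20.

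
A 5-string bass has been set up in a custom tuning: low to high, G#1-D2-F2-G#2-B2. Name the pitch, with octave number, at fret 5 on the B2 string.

E3

Each fret is one semitone, so B2 + 5 = E3.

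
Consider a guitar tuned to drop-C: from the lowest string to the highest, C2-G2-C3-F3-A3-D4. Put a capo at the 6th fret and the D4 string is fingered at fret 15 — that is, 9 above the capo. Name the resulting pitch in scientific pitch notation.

The capo raises the open D4 by 6 semitones to G#4; fretting 9 more gives D4 + 6 + 9 = D4 + 15 semitones = F5.

F5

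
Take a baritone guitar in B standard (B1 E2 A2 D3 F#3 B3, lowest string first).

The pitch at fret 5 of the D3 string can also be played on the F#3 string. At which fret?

1

Fret 5 on D3 is MIDI 50 + 5 = 55 (G3). On the F#3 string (open MIDI 54), that pitch is 55 − 54 = fret 1.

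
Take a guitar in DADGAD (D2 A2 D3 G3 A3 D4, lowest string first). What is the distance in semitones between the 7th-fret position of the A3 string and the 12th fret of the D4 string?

A3 at fret 7 → E4 (MIDI 64); D4 at fret 12 → D5 (MIDI 74).
64 − 74 = -10, so the two pitches are 10 semitones apart, with D5 the higher.

10 semitones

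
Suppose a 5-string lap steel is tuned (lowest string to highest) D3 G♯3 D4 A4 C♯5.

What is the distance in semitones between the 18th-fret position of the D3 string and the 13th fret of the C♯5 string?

D3 at fret 18 → G♯4 (MIDI 68); C♯5 at fret 13 → D6 (MIDI 86).
68 − 86 = -18, so the two pitches are 18 semitones apart, with D6 the higher.

18 semitones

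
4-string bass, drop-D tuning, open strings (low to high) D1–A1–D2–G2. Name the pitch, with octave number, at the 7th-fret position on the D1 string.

A1

The open D1 string plus 7 semitones: D–D#–E–F–F#–G–G#–A.
No B→C boundary is crossed, so the octave stays at 1.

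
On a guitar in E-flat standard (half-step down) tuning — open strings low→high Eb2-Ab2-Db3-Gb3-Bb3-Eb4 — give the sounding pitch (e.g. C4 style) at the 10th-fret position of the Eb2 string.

Db3

Each fret is one semitone, so Eb2 + 10 = Db3.
(Equivalently spelled C#3.)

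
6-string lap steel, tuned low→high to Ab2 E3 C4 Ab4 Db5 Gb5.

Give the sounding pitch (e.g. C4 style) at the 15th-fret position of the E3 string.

G4

Each fret is one semitone, so E3 + 15 = G4.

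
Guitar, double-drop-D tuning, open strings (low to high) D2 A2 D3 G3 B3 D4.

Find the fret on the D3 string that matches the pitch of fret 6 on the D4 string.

18

D4 at fret 6 is D4 + 6 semitones = G♯4.
The open D3 string is 12 semitones below the open D4, so the same pitch on the D3 string lies at fret 6 + 12 = 18.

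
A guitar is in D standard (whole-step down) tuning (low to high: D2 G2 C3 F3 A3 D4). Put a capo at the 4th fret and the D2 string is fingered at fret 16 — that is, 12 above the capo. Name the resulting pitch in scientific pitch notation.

F#3

The capo raises the open D2 by 4 semitones to F#2; fretting 12 more gives D2 + 4 + 12 = D2 + 16 semitones = F#3.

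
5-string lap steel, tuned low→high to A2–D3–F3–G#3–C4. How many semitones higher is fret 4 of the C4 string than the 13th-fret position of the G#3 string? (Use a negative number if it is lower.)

C4 at fret 4 → E4 (MIDI 64); G#3 at fret 13 → A4 (MIDI 69).
64 − 69 = -5, so the two pitches are 5 semitones apart.

-5 semitones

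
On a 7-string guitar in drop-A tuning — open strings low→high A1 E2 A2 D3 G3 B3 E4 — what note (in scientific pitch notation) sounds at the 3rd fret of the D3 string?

F3

The open D3 string plus 3 semitones: D–D#–E–F.
No B→C boundary is crossed, so the octave stays at 3.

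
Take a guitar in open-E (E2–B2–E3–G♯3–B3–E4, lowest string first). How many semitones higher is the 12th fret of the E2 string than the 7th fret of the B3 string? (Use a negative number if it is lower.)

E2 at fret 12 → E3 (MIDI 52); B3 at fret 7 → F♯4 (MIDI 66).
52 − 66 = -14, so the two pitches are 14 semitones apart.

-14 semitones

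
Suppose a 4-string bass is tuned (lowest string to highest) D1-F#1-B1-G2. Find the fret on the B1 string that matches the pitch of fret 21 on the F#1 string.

16

Fret 21 on F#1 is MIDI 30 + 21 = 51 (D#3). On the B1 string (open MIDI 35), that pitch is 51 − 35 = fret 16.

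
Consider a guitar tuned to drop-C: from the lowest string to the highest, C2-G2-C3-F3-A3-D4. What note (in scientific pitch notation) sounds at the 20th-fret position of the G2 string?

D#4

Each fret is one semitone, so G2 + 20 = D#4.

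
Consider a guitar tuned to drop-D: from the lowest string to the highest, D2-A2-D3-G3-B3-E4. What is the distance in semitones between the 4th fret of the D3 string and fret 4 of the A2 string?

5 semitones

D3 at fret 4 → F♯3 (MIDI 54); A2 at fret 4 → C♯3 (MIDI 49).
54 − 49 = 5, so the two pitches are 5 semitones apart, with F♯3 the higher.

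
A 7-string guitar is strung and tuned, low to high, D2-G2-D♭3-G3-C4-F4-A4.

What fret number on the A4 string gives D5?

D5 is 5 semitones above the open A4 (A–Bb–B–C–Db–D), so it sits at fret 5.

5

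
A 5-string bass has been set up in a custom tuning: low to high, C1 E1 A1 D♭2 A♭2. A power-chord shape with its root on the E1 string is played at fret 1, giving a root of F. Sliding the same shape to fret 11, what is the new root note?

Moving from fret 1 to fret 11 shifts the root by 10 semitones.
F up 10 semitones is E♭.

E♭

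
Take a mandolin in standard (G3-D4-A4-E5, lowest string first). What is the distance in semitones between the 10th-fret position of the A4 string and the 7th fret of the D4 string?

A4 at fret 10 → G5 (MIDI 79); D4 at fret 7 → A4 (MIDI 69).
79 − 69 = 10, so the two pitches are 10 semitones apart, with G5 the higher.

10 semitones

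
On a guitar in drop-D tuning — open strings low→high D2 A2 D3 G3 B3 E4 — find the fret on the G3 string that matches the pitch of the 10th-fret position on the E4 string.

19

Fret 10 on E4 is MIDI 64 + 10 = 74 (D5). On the G3 string (open MIDI 55), that pitch is 74 − 55 = fret 19.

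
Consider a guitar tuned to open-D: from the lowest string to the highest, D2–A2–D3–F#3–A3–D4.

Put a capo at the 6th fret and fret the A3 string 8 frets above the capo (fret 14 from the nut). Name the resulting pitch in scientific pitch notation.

B4

The capo raises the open A3 by 6 semitones to D#4; fretting 8 more gives A3 + 6 + 8 = A3 + 14 semitones = B4.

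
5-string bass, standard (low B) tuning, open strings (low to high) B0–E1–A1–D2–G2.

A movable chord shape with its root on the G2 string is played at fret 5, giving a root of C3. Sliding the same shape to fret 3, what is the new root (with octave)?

Moving from fret 5 to fret 3 shifts the root by -2 semitones.
C3 down 2 semitones is A#2.

A#2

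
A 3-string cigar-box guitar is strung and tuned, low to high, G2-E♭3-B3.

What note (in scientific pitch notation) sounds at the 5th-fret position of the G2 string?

C3

Each fret is one semitone, so G2 + 5 = C3.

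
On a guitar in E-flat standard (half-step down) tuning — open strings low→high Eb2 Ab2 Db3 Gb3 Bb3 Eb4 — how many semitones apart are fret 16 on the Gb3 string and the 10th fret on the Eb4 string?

Gb3 at fret 16 → Bb4 (MIDI 70); Eb4 at fret 10 → Db5 (MIDI 73).
70 − 73 = -3, so the two pitches are 3 semitones apart, with Db5 the higher.

3 semitones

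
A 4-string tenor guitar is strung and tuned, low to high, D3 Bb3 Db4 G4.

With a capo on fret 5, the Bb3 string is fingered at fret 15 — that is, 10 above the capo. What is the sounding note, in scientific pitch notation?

The capo raises the open Bb3 by 5 semitones to Eb4; fretting 10 more gives Bb3 + 5 + 10 = Bb3 + 15 semitones = Db5.
(Also written C#.)

Db5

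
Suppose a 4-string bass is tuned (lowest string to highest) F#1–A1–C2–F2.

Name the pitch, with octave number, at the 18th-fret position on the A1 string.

D#3

The open A1 string plus 18 semitones: A–A#–B–C–…–C#–D–D#.
The walk passes from B into C 2 times, so the octave number goes from 1 to 3.
(Equivalently spelled Eb3.)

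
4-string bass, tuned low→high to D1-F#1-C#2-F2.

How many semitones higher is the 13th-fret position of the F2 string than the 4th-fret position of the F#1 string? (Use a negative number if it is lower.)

F2 at fret 13 → F#3 (MIDI 54); F#1 at fret 4 → A#1 (MIDI 34).
54 − 34 = 20, so the two pitches are 20 semitones apart.

20 semitones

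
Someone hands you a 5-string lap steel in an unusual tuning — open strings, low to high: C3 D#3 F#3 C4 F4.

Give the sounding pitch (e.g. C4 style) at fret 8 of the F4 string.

F4 is MIDI 65. Adding 8 gives 73, which is C#5.
(Equivalently spelled Db5.)

C#5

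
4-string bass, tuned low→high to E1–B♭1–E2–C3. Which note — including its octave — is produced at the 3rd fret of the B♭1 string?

D♭2

Each fret is one semitone, so B♭1 + 3 = D♭2.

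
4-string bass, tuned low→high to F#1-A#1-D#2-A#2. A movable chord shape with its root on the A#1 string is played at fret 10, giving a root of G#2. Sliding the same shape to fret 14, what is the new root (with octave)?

C3

Moving from fret 10 to fret 14 shifts the root by 4 semitones.
G#2 up 4 semitones is C3.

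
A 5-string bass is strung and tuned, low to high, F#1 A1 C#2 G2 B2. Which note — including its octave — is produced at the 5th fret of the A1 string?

Each fret is one semitone, so A1 + 5 = D2.

D2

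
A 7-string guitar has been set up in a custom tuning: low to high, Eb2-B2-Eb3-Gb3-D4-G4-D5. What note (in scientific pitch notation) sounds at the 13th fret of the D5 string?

Eb6

D5 is MIDI 74. Adding 13 gives 87, which is Eb6.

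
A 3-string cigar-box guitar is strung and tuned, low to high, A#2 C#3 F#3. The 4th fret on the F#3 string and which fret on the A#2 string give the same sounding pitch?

F#3 at fret 4 is F#3 + 4 semitones = A#3.
The open A#2 string is 8 semitones below the open F#3, so the same pitch on the A#2 string lies at fret 4 + 8 = 12.

12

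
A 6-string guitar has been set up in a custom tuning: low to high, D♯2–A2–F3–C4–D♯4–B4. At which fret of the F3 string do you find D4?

9

D4 is 9 semitones above the open F3 (F–F#–G–G#–A–A#–B–C–C#–D), so it sits at fret 9.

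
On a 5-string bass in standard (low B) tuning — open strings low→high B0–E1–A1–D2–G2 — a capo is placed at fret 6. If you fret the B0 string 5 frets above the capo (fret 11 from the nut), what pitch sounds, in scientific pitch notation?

The capo raises the open B0 by 6 semitones to F1; fretting 5 more gives B0 + 6 + 5 = B0 + 11 semitones = A#1.
(Also written Bb.)

A#1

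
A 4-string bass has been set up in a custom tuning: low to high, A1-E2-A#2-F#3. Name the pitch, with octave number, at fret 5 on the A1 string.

D2

The open A1 string plus 5 semitones: A–A#–B–C–C#–D.
The walk passes from B into C once, so the octave number goes from 1 to 2.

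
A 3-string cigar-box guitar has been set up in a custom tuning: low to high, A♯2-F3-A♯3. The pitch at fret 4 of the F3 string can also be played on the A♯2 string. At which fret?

Fret 4 on F3 is MIDI 53 + 4 = 57 (A3). On the A♯2 string (open MIDI 46), that pitch is 57 − 46 = fret 11.

11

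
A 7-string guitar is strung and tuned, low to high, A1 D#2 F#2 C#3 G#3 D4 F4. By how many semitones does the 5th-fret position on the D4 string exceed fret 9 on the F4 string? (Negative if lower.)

D4 at fret 5 → G4 (MIDI 67); F4 at fret 9 → D5 (MIDI 74).
67 − 74 = -7, so the two pitches are 7 semitones apart.

-7 semitones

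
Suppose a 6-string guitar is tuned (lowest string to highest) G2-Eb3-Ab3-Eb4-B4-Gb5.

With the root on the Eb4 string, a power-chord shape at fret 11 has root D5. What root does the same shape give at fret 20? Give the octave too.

B5

Moving from fret 11 to fret 20 shifts the root by 9 semitones.
D5 up 9 semitones is B5.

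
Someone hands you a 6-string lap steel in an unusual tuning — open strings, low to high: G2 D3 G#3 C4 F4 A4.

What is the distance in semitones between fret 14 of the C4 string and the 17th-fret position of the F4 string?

8 semitones

C4 at fret 14 → D5 (MIDI 74); F4 at fret 17 → A#5 (MIDI 82).
74 − 82 = -8, so the two pitches are 8 semitones apart, with A#5 the higher.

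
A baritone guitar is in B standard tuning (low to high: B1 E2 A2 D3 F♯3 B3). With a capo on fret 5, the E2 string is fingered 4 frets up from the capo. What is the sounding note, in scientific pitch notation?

The capo raises the open E2 by 5 semitones to A2; fretting 4 more gives E2 + 5 + 4 = E2 + 9 semitones = C♯3.

C♯3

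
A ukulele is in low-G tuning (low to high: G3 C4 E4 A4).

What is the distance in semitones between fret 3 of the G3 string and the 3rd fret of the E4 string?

9 semitones

G3 at fret 3 → A♯3 (MIDI 58); E4 at fret 3 → G4 (MIDI 67).
58 − 67 = -9, so the two pitches are 9 semitones apart, with G4 the higher.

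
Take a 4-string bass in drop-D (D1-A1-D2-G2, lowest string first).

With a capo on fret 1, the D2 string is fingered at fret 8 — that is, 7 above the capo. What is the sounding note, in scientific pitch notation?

A#2

The capo raises the open D2 by 1 semitone to D#2; fretting 7 more gives D2 + 1 + 7 = D2 + 8 semitones = A#2.
(Also written Bb.)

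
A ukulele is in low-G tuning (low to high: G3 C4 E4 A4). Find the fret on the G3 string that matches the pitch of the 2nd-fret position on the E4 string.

11

E4 at fret 2 is E4 + 2 semitones = F♯4.
The open G3 string is 9 semitones below the open E4, so the same pitch on the G3 string lies at fret 2 + 9 = 11.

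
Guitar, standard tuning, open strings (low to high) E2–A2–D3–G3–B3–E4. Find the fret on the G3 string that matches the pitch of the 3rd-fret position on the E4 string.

E4 at fret 3 is E4 + 3 semitones = G4.
The open G3 string is 9 semitones below the open E4, so the same pitch on the G3 string lies at fret 3 + 9 = 12.

12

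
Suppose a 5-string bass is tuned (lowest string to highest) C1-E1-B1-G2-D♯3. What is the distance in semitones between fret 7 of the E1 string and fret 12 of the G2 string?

20 semitones

E1 at fret 7 → B1 (MIDI 35); G2 at fret 12 → G3 (MIDI 55).
35 − 55 = -20, so the two pitches are 20 semitones apart, with G3 the higher.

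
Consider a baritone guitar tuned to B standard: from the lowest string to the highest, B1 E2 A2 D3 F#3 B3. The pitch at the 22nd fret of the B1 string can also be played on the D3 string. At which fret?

7

Fret 22 on B1 is MIDI 35 + 22 = 57 (A3). On the D3 string (open MIDI 50), that pitch is 57 − 50 = fret 7.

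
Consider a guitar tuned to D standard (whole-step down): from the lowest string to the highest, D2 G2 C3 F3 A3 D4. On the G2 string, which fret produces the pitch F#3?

11

F#3 is 11 semitones above the open G2 (G–G#–A–A#–…–E–F–F#), so it sits at fret 11.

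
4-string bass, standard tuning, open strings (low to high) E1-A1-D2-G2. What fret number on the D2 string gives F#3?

F#3 is 16 semitones above the open D2 (D–D#–E–F–…–E–F–F#), so it sits at fret 16.

16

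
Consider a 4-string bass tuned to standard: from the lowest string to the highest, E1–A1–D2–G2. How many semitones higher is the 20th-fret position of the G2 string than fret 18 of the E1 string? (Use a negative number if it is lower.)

G2 at fret 20 → D#4 (MIDI 63); E1 at fret 18 → A#2 (MIDI 46).
63 − 46 = 17, so the two pitches are 17 semitones apart.

17 semitones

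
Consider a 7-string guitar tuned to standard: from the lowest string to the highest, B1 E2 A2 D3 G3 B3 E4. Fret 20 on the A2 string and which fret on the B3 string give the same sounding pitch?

6

Fret 20 on A2 is MIDI 45 + 20 = 65 (F4). On the B3 string (open MIDI 59), that pitch is 65 − 59 = fret 6.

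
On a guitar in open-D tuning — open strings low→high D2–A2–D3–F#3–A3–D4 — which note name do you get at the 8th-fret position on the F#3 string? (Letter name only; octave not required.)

The open F#3 string plus 8 semitones: F#–G–G#–A–A#–B–C–C#–D.

D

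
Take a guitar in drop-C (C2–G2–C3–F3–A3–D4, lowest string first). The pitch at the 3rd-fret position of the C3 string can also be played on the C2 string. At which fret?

Fret 3 on C3 is MIDI 48 + 3 = 51 (D♯3). On the C2 string (open MIDI 36), that pitch is 51 − 36 = fret 15.

15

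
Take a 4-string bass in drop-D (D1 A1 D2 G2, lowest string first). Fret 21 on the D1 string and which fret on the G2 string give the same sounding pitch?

Fret 21 on D1 is MIDI 26 + 21 = 47 (B2). On the G2 string (open MIDI 43), that pitch is 47 − 43 = fret 4.

4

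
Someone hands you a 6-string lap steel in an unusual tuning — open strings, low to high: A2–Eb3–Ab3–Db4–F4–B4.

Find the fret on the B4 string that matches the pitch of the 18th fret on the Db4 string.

8

Db4 at fret 18 is Db4 + 18 semitones = G5.
The open B4 string is 10 semitones above the open Db4, so the same pitch on the B4 string lies at fret 18 − 10 = 8.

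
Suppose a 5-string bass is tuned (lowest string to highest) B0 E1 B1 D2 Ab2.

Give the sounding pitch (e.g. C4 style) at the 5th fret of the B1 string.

The open B1 string plus 5 semitones: B–C–Db–D–Eb–E.
The walk passes from B into C once, so the octave number goes from 1 to 2.

E2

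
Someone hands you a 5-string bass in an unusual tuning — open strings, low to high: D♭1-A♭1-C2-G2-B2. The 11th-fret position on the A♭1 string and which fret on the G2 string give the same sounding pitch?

A♭1 at fret 11 is A♭1 + 11 semitones = G2.
The open G2 string is 11 semitones above the open A♭1, so the same pitch on the G2 string lies at fret 11 − 11 = 0.

0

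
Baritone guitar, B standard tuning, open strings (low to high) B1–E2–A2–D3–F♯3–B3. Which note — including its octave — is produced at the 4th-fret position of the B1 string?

B1 is MIDI 35. Adding 4 gives 39, which is D♯2.

D♯2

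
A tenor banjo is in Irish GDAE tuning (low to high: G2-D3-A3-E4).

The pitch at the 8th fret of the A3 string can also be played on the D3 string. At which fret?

15

A3 at fret 8 is A3 + 8 semitones = F4.
The open D3 string is 7 semitones below the open A3, so the same pitch on the D3 string lies at fret 8 + 7 = 15.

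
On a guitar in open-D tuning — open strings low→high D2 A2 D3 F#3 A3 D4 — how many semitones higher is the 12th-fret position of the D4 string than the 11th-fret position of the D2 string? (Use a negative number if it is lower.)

25 semitones

D4 at fret 12 → D5 (MIDI 74); D2 at fret 11 → C#3 (MIDI 49).
74 − 49 = 25, so the two pitches are 25 semitones apart.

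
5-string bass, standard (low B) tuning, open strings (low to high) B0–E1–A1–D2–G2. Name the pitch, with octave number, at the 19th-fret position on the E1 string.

The open E1 string plus 19 semitones: E–F–F#–G–…–A–A#–B.
The walk passes from B into C once, so the octave number goes from 1 to 2.

B2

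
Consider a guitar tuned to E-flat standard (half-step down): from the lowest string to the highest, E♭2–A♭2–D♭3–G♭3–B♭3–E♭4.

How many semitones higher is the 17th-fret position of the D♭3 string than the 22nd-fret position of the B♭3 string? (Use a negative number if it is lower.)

D♭3 at fret 17 → G♭4 (MIDI 66); B♭3 at fret 22 → A♭5 (MIDI 80).
66 − 80 = -14, so the two pitches are 14 semitones apart.

-14 semitones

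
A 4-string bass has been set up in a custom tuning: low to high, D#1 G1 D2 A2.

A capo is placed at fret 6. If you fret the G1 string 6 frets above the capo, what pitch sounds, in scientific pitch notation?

The capo raises the open G1 by 6 semitones to C#2; fretting 6 more gives G1 + 6 + 6 = G1 + 12 semitones = G2.

G2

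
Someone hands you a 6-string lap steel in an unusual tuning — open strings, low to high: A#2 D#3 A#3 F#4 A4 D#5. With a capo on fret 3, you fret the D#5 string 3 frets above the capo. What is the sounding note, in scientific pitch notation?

The capo raises the open D#5 by 3 semitones to F#5; fretting 3 more gives D#5 + 3 + 3 = D#5 + 6 semitones = A5.

A5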